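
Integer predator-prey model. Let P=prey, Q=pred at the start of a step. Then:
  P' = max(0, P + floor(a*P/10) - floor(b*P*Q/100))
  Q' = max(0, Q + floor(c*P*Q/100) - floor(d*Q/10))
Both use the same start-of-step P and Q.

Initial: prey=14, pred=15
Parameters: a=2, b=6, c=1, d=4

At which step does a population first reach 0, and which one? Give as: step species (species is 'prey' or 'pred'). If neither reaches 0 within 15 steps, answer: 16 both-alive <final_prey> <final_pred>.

Step 1: prey: 14+2-12=4; pred: 15+2-6=11
Step 2: prey: 4+0-2=2; pred: 11+0-4=7
Step 3: prey: 2+0-0=2; pred: 7+0-2=5
Step 4: prey: 2+0-0=2; pred: 5+0-2=3
Step 5: prey: 2+0-0=2; pred: 3+0-1=2
Step 6: prey: 2+0-0=2; pred: 2+0-0=2
Steps 7-15: state stable at prey=2, pred=2 (no change)
No extinction within 15 steps

Answer: 16 both-alive 2 2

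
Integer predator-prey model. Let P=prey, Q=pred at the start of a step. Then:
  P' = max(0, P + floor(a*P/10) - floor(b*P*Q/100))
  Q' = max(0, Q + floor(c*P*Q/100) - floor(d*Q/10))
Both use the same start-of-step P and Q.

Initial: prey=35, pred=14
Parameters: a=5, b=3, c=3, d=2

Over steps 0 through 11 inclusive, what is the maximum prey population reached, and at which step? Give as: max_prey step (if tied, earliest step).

Answer: 38 1

Derivation:
Step 1: prey: 35+17-14=38; pred: 14+14-2=26
Step 2: prey: 38+19-29=28; pred: 26+29-5=50
Step 3: prey: 28+14-42=0; pred: 50+42-10=82
Step 4: prey: 0+0-0=0; pred: 82+0-16=66
Step 5: prey: 0+0-0=0; pred: 66+0-13=53
Step 6: prey: 0+0-0=0; pred: 53+0-10=43
Step 7: prey: 0+0-0=0; pred: 43+0-8=35
Step 8: prey: 0+0-0=0; pred: 35+0-7=28
Step 9: prey: 0+0-0=0; pred: 28+0-5=23
Step 10: prey: 0+0-0=0; pred: 23+0-4=19
Step 11: prey: 0+0-0=0; pred: 19+0-3=16
Max prey = 38 at step 1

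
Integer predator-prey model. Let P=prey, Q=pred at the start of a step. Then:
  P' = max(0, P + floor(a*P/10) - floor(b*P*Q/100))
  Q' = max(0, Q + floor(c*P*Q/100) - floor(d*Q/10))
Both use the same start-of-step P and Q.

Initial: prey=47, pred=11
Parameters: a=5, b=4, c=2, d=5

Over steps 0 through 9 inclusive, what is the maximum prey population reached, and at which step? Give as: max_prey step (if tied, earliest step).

Answer: 50 1

Derivation:
Step 1: prey: 47+23-20=50; pred: 11+10-5=16
Step 2: prey: 50+25-32=43; pred: 16+16-8=24
Step 3: prey: 43+21-41=23; pred: 24+20-12=32
Step 4: prey: 23+11-29=5; pred: 32+14-16=30
Step 5: prey: 5+2-6=1; pred: 30+3-15=18
Step 6: prey: 1+0-0=1; pred: 18+0-9=9
Step 7: prey: 1+0-0=1; pred: 9+0-4=5
Step 8: prey: 1+0-0=1; pred: 5+0-2=3
Step 9: prey: 1+0-0=1; pred: 3+0-1=2
Max prey = 50 at step 1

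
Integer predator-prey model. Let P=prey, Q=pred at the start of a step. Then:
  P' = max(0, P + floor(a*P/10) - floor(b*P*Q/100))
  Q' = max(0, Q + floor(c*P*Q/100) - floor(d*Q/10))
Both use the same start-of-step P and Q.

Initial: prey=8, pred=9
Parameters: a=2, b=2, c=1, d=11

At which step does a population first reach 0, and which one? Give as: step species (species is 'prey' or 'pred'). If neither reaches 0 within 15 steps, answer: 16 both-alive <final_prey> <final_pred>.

Answer: 1 pred

Derivation:
Step 1: prey: 8+1-1=8; pred: 9+0-9=0
First extinction: pred at step 1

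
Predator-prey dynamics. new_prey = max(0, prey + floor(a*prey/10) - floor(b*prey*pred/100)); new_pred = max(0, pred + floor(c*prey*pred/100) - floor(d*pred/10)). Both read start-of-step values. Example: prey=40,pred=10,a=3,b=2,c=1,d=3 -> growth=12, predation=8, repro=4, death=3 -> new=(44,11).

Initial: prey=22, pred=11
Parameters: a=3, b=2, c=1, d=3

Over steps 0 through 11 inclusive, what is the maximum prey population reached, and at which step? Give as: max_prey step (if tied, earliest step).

Answer: 53 9

Derivation:
Step 1: prey: 22+6-4=24; pred: 11+2-3=10
Step 2: prey: 24+7-4=27; pred: 10+2-3=9
Step 3: prey: 27+8-4=31; pred: 9+2-2=9
Step 4: prey: 31+9-5=35; pred: 9+2-2=9
Step 5: prey: 35+10-6=39; pred: 9+3-2=10
Step 6: prey: 39+11-7=43; pred: 10+3-3=10
Step 7: prey: 43+12-8=47; pred: 10+4-3=11
Step 8: prey: 47+14-10=51; pred: 11+5-3=13
Step 9: prey: 51+15-13=53; pred: 13+6-3=16
Step 10: prey: 53+15-16=52; pred: 16+8-4=20
Step 11: prey: 52+15-20=47; pred: 20+10-6=24
Max prey = 53 at step 9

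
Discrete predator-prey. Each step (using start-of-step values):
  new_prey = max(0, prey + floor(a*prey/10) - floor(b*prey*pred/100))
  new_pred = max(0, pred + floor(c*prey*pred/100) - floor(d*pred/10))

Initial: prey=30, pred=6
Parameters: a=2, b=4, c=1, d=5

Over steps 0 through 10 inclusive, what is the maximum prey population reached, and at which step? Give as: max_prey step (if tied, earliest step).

Answer: 90 10

Derivation:
Step 1: prey: 30+6-7=29; pred: 6+1-3=4
Step 2: prey: 29+5-4=30; pred: 4+1-2=3
Step 3: prey: 30+6-3=33; pred: 3+0-1=2
Step 4: prey: 33+6-2=37; pred: 2+0-1=1
Step 5: prey: 37+7-1=43; pred: 1+0-0=1
Step 6: prey: 43+8-1=50; pred: 1+0-0=1
Step 7: prey: 50+10-2=58; pred: 1+0-0=1
Step 8: prey: 58+11-2=67; pred: 1+0-0=1
Step 9: prey: 67+13-2=78; pred: 1+0-0=1
Step 10: prey: 78+15-3=90; pred: 1+0-0=1
Max prey = 90 at step 10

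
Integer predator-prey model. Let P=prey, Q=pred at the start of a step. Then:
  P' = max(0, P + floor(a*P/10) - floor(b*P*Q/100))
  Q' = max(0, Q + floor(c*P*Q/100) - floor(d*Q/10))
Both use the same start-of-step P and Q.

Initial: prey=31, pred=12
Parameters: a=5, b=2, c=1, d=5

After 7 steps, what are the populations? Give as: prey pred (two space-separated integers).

Answer: 162 44

Derivation:
Step 1: prey: 31+15-7=39; pred: 12+3-6=9
Step 2: prey: 39+19-7=51; pred: 9+3-4=8
Step 3: prey: 51+25-8=68; pred: 8+4-4=8
Step 4: prey: 68+34-10=92; pred: 8+5-4=9
Step 5: prey: 92+46-16=122; pred: 9+8-4=13
Step 6: prey: 122+61-31=152; pred: 13+15-6=22
Step 7: prey: 152+76-66=162; pred: 22+33-11=44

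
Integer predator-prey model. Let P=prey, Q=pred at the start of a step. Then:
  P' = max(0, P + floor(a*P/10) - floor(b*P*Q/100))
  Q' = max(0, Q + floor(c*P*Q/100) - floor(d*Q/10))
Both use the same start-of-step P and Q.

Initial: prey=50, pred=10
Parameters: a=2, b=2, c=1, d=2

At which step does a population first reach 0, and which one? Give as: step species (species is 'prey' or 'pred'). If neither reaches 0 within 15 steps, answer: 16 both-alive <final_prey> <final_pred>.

Answer: 16 both-alive 2 7

Derivation:
Step 1: prey: 50+10-10=50; pred: 10+5-2=13
Step 2: prey: 50+10-13=47; pred: 13+6-2=17
Step 3: prey: 47+9-15=41; pred: 17+7-3=21
Step 4: prey: 41+8-17=32; pred: 21+8-4=25
Step 5: prey: 32+6-16=22; pred: 25+8-5=28
Step 6: prey: 22+4-12=14; pred: 28+6-5=29
Step 7: prey: 14+2-8=8; pred: 29+4-5=28
Step 8: prey: 8+1-4=5; pred: 28+2-5=25
Step 9: prey: 5+1-2=4; pred: 25+1-5=21
Step 10: prey: 4+0-1=3; pred: 21+0-4=17
Step 11: prey: 3+0-1=2; pred: 17+0-3=14
Step 12: prey: 2+0-0=2; pred: 14+0-2=12
Step 13: prey: 2+0-0=2; pred: 12+0-2=10
Step 14: prey: 2+0-0=2; pred: 10+0-2=8
Step 15: prey: 2+0-0=2; pred: 8+0-1=7
No extinction within 15 steps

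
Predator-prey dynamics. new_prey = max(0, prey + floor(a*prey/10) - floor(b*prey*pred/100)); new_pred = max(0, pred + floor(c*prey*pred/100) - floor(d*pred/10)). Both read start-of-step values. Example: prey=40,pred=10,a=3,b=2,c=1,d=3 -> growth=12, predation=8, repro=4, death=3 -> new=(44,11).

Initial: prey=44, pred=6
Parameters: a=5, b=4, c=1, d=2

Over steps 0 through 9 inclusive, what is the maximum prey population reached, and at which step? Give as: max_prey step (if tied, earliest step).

Step 1: prey: 44+22-10=56; pred: 6+2-1=7
Step 2: prey: 56+28-15=69; pred: 7+3-1=9
Step 3: prey: 69+34-24=79; pred: 9+6-1=14
Step 4: prey: 79+39-44=74; pred: 14+11-2=23
Step 5: prey: 74+37-68=43; pred: 23+17-4=36
Step 6: prey: 43+21-61=3; pred: 36+15-7=44
Step 7: prey: 3+1-5=0; pred: 44+1-8=37
Step 8: prey: 0+0-0=0; pred: 37+0-7=30
Step 9: prey: 0+0-0=0; pred: 30+0-6=24
Max prey = 79 at step 3

Answer: 79 3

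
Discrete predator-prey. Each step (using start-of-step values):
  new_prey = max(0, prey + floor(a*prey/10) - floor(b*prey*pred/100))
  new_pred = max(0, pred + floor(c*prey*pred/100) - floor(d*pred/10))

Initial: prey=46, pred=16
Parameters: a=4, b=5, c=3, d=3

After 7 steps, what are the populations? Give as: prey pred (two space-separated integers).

Answer: 0 10

Derivation:
Step 1: prey: 46+18-36=28; pred: 16+22-4=34
Step 2: prey: 28+11-47=0; pred: 34+28-10=52
Step 3: prey: 0+0-0=0; pred: 52+0-15=37
Step 4: prey: 0+0-0=0; pred: 37+0-11=26
Step 5: prey: 0+0-0=0; pred: 26+0-7=19
Step 6: prey: 0+0-0=0; pred: 19+0-5=14
Step 7: prey: 0+0-0=0; pred: 14+0-4=10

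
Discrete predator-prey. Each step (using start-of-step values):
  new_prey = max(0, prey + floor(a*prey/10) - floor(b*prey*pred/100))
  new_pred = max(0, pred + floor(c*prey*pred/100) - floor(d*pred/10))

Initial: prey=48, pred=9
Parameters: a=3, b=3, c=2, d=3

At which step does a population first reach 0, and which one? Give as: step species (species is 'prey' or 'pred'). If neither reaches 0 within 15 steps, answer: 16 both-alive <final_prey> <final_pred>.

Step 1: prey: 48+14-12=50; pred: 9+8-2=15
Step 2: prey: 50+15-22=43; pred: 15+15-4=26
Step 3: prey: 43+12-33=22; pred: 26+22-7=41
Step 4: prey: 22+6-27=1; pred: 41+18-12=47
Step 5: prey: 1+0-1=0; pred: 47+0-14=33
First extinction: prey at step 5

Answer: 5 prey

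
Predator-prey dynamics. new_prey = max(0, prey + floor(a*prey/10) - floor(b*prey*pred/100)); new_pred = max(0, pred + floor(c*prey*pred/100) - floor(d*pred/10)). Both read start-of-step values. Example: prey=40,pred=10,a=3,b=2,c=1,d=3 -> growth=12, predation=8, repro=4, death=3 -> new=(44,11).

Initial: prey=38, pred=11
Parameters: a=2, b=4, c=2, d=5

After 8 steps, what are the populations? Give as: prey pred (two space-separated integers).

Step 1: prey: 38+7-16=29; pred: 11+8-5=14
Step 2: prey: 29+5-16=18; pred: 14+8-7=15
Step 3: prey: 18+3-10=11; pred: 15+5-7=13
Step 4: prey: 11+2-5=8; pred: 13+2-6=9
Step 5: prey: 8+1-2=7; pred: 9+1-4=6
Step 6: prey: 7+1-1=7; pred: 6+0-3=3
Step 7: prey: 7+1-0=8; pred: 3+0-1=2
Step 8: prey: 8+1-0=9; pred: 2+0-1=1

Answer: 9 1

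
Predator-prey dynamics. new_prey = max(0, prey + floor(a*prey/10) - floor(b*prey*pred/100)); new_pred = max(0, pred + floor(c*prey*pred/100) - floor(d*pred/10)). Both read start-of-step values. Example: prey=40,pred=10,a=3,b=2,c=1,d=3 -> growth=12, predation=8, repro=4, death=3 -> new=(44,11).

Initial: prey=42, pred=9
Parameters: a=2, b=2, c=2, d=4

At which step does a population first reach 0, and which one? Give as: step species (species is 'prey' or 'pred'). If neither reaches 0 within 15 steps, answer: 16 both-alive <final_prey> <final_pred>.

Step 1: prey: 42+8-7=43; pred: 9+7-3=13
Step 2: prey: 43+8-11=40; pred: 13+11-5=19
Step 3: prey: 40+8-15=33; pred: 19+15-7=27
Step 4: prey: 33+6-17=22; pred: 27+17-10=34
Step 5: prey: 22+4-14=12; pred: 34+14-13=35
Step 6: prey: 12+2-8=6; pred: 35+8-14=29
Step 7: prey: 6+1-3=4; pred: 29+3-11=21
Step 8: prey: 4+0-1=3; pred: 21+1-8=14
Step 9: prey: 3+0-0=3; pred: 14+0-5=9
Step 10: prey: 3+0-0=3; pred: 9+0-3=6
Step 11: prey: 3+0-0=3; pred: 6+0-2=4
Step 12: prey: 3+0-0=3; pred: 4+0-1=3
Step 13: prey: 3+0-0=3; pred: 3+0-1=2
Step 14: prey: 3+0-0=3; pred: 2+0-0=2
Steps 15-15: state stable at prey=3, pred=2 (no change)
No extinction within 15 steps

Answer: 16 both-alive 3 2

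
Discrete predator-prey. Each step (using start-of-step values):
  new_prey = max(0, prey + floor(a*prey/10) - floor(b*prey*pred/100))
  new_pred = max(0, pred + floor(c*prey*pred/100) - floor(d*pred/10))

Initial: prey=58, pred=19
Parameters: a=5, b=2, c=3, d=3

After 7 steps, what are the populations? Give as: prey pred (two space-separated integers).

Step 1: prey: 58+29-22=65; pred: 19+33-5=47
Step 2: prey: 65+32-61=36; pred: 47+91-14=124
Step 3: prey: 36+18-89=0; pred: 124+133-37=220
Step 4: prey: 0+0-0=0; pred: 220+0-66=154
Step 5: prey: 0+0-0=0; pred: 154+0-46=108
Step 6: prey: 0+0-0=0; pred: 108+0-32=76
Step 7: prey: 0+0-0=0; pred: 76+0-22=54

Answer: 0 54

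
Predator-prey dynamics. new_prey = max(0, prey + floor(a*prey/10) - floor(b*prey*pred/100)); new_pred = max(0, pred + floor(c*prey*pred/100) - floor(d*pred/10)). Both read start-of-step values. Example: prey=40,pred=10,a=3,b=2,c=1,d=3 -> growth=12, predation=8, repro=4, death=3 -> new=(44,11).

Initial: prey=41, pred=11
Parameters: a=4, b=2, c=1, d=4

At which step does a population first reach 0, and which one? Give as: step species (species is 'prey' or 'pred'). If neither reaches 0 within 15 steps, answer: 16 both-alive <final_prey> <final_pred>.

Step 1: prey: 41+16-9=48; pred: 11+4-4=11
Step 2: prey: 48+19-10=57; pred: 11+5-4=12
Step 3: prey: 57+22-13=66; pred: 12+6-4=14
Step 4: prey: 66+26-18=74; pred: 14+9-5=18
Step 5: prey: 74+29-26=77; pred: 18+13-7=24
Step 6: prey: 77+30-36=71; pred: 24+18-9=33
Step 7: prey: 71+28-46=53; pred: 33+23-13=43
Step 8: prey: 53+21-45=29; pred: 43+22-17=48
Step 9: prey: 29+11-27=13; pred: 48+13-19=42
Step 10: prey: 13+5-10=8; pred: 42+5-16=31
Step 11: prey: 8+3-4=7; pred: 31+2-12=21
Step 12: prey: 7+2-2=7; pred: 21+1-8=14
Step 13: prey: 7+2-1=8; pred: 14+0-5=9
Step 14: prey: 8+3-1=10; pred: 9+0-3=6
Step 15: prey: 10+4-1=13; pred: 6+0-2=4
No extinction within 15 steps

Answer: 16 both-alive 13 4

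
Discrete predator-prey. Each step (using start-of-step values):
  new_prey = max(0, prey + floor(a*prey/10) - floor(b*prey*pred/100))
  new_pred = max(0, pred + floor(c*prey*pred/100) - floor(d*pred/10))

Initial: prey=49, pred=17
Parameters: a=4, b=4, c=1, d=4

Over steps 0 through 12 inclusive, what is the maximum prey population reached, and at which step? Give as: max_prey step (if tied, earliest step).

Step 1: prey: 49+19-33=35; pred: 17+8-6=19
Step 2: prey: 35+14-26=23; pred: 19+6-7=18
Step 3: prey: 23+9-16=16; pred: 18+4-7=15
Step 4: prey: 16+6-9=13; pred: 15+2-6=11
Step 5: prey: 13+5-5=13; pred: 11+1-4=8
Step 6: prey: 13+5-4=14; pred: 8+1-3=6
Step 7: prey: 14+5-3=16; pred: 6+0-2=4
Step 8: prey: 16+6-2=20; pred: 4+0-1=3
Step 9: prey: 20+8-2=26; pred: 3+0-1=2
Step 10: prey: 26+10-2=34; pred: 2+0-0=2
Step 11: prey: 34+13-2=45; pred: 2+0-0=2
Step 12: prey: 45+18-3=60; pred: 2+0-0=2
Max prey = 60 at step 12

Answer: 60 12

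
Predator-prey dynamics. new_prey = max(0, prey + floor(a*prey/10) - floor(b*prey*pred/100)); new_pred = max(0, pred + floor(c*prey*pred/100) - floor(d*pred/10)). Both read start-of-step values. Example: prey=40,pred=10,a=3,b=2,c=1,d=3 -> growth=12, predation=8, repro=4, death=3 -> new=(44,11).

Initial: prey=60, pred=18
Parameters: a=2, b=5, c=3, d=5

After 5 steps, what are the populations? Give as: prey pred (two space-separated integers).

Step 1: prey: 60+12-54=18; pred: 18+32-9=41
Step 2: prey: 18+3-36=0; pred: 41+22-20=43
Step 3: prey: 0+0-0=0; pred: 43+0-21=22
Step 4: prey: 0+0-0=0; pred: 22+0-11=11
Step 5: prey: 0+0-0=0; pred: 11+0-5=6

Answer: 0 6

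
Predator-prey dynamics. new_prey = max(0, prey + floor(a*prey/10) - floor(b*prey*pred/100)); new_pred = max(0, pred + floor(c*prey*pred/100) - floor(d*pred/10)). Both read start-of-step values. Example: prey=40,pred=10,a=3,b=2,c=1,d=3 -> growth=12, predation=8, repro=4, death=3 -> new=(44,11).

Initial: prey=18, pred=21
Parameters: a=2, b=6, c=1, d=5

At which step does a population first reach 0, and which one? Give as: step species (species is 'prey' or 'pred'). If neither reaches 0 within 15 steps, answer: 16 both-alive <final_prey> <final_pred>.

Step 1: prey: 18+3-22=0; pred: 21+3-10=14
First extinction: prey at step 1

Answer: 1 prey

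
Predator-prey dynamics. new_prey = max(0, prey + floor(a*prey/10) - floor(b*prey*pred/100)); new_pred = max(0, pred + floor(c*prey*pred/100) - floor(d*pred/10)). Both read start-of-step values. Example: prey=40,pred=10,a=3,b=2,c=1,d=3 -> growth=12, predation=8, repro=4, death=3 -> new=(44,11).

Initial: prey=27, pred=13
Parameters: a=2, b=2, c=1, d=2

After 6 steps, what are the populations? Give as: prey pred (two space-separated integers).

Step 1: prey: 27+5-7=25; pred: 13+3-2=14
Step 2: prey: 25+5-7=23; pred: 14+3-2=15
Step 3: prey: 23+4-6=21; pred: 15+3-3=15
Step 4: prey: 21+4-6=19; pred: 15+3-3=15
Step 5: prey: 19+3-5=17; pred: 15+2-3=14
Step 6: prey: 17+3-4=16; pred: 14+2-2=14

Answer: 16 14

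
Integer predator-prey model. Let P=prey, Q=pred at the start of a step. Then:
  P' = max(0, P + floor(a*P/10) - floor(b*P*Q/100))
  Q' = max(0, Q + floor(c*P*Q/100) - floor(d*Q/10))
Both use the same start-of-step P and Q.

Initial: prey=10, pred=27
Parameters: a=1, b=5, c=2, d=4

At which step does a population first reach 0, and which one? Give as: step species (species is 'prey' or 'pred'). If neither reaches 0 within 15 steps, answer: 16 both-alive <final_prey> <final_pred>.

Answer: 1 prey

Derivation:
Step 1: prey: 10+1-13=0; pred: 27+5-10=22
First extinction: prey at step 1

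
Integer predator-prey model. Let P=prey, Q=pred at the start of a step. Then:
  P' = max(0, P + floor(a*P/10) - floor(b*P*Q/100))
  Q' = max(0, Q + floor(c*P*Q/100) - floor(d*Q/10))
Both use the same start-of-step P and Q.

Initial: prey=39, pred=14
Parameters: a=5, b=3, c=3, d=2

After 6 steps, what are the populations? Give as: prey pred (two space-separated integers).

Step 1: prey: 39+19-16=42; pred: 14+16-2=28
Step 2: prey: 42+21-35=28; pred: 28+35-5=58
Step 3: prey: 28+14-48=0; pred: 58+48-11=95
Step 4: prey: 0+0-0=0; pred: 95+0-19=76
Step 5: prey: 0+0-0=0; pred: 76+0-15=61
Step 6: prey: 0+0-0=0; pred: 61+0-12=49

Answer: 0 49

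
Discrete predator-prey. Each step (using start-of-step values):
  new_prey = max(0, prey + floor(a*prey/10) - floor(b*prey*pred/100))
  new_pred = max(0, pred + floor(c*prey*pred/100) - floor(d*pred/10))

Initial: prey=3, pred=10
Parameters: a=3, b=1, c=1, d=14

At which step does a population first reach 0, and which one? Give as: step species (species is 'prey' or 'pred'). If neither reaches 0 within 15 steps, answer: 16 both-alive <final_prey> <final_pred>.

Step 1: prey: 3+0-0=3; pred: 10+0-14=0
First extinction: pred at step 1

Answer: 1 pred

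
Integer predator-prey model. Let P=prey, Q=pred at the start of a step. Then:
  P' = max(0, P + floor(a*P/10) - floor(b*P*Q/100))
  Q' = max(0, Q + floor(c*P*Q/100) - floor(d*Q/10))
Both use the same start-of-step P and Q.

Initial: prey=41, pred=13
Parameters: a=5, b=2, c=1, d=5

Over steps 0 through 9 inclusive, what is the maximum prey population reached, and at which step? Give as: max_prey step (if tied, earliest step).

Step 1: prey: 41+20-10=51; pred: 13+5-6=12
Step 2: prey: 51+25-12=64; pred: 12+6-6=12
Step 3: prey: 64+32-15=81; pred: 12+7-6=13
Step 4: prey: 81+40-21=100; pred: 13+10-6=17
Step 5: prey: 100+50-34=116; pred: 17+17-8=26
Step 6: prey: 116+58-60=114; pred: 26+30-13=43
Step 7: prey: 114+57-98=73; pred: 43+49-21=71
Step 8: prey: 73+36-103=6; pred: 71+51-35=87
Step 9: prey: 6+3-10=0; pred: 87+5-43=49
Max prey = 116 at step 5

Answer: 116 5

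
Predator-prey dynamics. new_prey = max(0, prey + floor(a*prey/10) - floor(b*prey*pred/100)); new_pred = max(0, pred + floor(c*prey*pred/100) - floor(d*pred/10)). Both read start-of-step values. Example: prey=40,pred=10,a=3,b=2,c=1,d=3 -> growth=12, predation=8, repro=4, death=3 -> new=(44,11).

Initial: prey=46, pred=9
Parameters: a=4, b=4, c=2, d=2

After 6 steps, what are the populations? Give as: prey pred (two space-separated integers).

Step 1: prey: 46+18-16=48; pred: 9+8-1=16
Step 2: prey: 48+19-30=37; pred: 16+15-3=28
Step 3: prey: 37+14-41=10; pred: 28+20-5=43
Step 4: prey: 10+4-17=0; pred: 43+8-8=43
Step 5: prey: 0+0-0=0; pred: 43+0-8=35
Step 6: prey: 0+0-0=0; pred: 35+0-7=28

Answer: 0 28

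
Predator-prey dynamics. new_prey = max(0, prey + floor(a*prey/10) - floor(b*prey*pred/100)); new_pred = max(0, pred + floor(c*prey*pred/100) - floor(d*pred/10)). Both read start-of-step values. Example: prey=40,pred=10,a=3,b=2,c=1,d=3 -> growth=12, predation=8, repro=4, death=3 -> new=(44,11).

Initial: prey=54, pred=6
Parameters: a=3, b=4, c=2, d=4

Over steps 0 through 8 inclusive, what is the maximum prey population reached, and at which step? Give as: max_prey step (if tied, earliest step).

Step 1: prey: 54+16-12=58; pred: 6+6-2=10
Step 2: prey: 58+17-23=52; pred: 10+11-4=17
Step 3: prey: 52+15-35=32; pred: 17+17-6=28
Step 4: prey: 32+9-35=6; pred: 28+17-11=34
Step 5: prey: 6+1-8=0; pred: 34+4-13=25
Step 6: prey: 0+0-0=0; pred: 25+0-10=15
Step 7: prey: 0+0-0=0; pred: 15+0-6=9
Step 8: prey: 0+0-0=0; pred: 9+0-3=6
Max prey = 58 at step 1

Answer: 58 1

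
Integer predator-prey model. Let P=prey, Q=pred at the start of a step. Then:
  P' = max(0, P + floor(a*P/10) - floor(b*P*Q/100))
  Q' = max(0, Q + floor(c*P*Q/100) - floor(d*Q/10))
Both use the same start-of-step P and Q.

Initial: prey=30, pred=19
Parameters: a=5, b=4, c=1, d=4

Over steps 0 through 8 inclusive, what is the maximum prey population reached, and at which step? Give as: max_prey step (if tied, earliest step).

Step 1: prey: 30+15-22=23; pred: 19+5-7=17
Step 2: prey: 23+11-15=19; pred: 17+3-6=14
Step 3: prey: 19+9-10=18; pred: 14+2-5=11
Step 4: prey: 18+9-7=20; pred: 11+1-4=8
Step 5: prey: 20+10-6=24; pred: 8+1-3=6
Step 6: prey: 24+12-5=31; pred: 6+1-2=5
Step 7: prey: 31+15-6=40; pred: 5+1-2=4
Step 8: prey: 40+20-6=54; pred: 4+1-1=4
Max prey = 54 at step 8

Answer: 54 8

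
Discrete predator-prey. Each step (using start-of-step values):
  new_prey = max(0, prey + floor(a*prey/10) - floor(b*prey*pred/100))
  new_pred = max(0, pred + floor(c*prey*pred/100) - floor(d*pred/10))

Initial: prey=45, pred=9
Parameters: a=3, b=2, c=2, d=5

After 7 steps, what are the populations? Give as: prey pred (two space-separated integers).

Step 1: prey: 45+13-8=50; pred: 9+8-4=13
Step 2: prey: 50+15-13=52; pred: 13+13-6=20
Step 3: prey: 52+15-20=47; pred: 20+20-10=30
Step 4: prey: 47+14-28=33; pred: 30+28-15=43
Step 5: prey: 33+9-28=14; pred: 43+28-21=50
Step 6: prey: 14+4-14=4; pred: 50+14-25=39
Step 7: prey: 4+1-3=2; pred: 39+3-19=23

Answer: 2 23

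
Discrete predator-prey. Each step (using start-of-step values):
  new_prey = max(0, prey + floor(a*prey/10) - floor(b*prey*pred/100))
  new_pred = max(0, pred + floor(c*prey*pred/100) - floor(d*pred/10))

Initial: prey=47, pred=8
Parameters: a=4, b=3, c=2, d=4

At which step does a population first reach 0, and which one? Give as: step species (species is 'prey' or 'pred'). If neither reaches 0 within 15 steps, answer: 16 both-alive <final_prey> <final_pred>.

Step 1: prey: 47+18-11=54; pred: 8+7-3=12
Step 2: prey: 54+21-19=56; pred: 12+12-4=20
Step 3: prey: 56+22-33=45; pred: 20+22-8=34
Step 4: prey: 45+18-45=18; pred: 34+30-13=51
Step 5: prey: 18+7-27=0; pred: 51+18-20=49
First extinction: prey at step 5

Answer: 5 prey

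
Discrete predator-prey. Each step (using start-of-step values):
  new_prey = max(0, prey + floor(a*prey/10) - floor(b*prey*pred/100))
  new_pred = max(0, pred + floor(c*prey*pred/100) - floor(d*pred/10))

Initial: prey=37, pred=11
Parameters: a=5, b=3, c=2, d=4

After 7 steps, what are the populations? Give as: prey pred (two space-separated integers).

Answer: 1 19

Derivation:
Step 1: prey: 37+18-12=43; pred: 11+8-4=15
Step 2: prey: 43+21-19=45; pred: 15+12-6=21
Step 3: prey: 45+22-28=39; pred: 21+18-8=31
Step 4: prey: 39+19-36=22; pred: 31+24-12=43
Step 5: prey: 22+11-28=5; pred: 43+18-17=44
Step 6: prey: 5+2-6=1; pred: 44+4-17=31
Step 7: prey: 1+0-0=1; pred: 31+0-12=19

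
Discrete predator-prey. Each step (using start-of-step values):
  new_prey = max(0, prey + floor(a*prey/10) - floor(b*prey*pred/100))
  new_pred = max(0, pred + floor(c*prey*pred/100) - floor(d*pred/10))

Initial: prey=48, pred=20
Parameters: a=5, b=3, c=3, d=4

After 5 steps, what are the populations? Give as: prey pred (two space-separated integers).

Step 1: prey: 48+24-28=44; pred: 20+28-8=40
Step 2: prey: 44+22-52=14; pred: 40+52-16=76
Step 3: prey: 14+7-31=0; pred: 76+31-30=77
Step 4: prey: 0+0-0=0; pred: 77+0-30=47
Step 5: prey: 0+0-0=0; pred: 47+0-18=29

Answer: 0 29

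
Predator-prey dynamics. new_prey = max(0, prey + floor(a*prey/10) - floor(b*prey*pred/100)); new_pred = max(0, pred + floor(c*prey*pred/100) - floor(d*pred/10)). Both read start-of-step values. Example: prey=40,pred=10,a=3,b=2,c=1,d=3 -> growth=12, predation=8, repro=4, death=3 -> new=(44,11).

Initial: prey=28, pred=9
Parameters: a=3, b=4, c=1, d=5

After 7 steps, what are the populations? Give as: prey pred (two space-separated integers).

Step 1: prey: 28+8-10=26; pred: 9+2-4=7
Step 2: prey: 26+7-7=26; pred: 7+1-3=5
Step 3: prey: 26+7-5=28; pred: 5+1-2=4
Step 4: prey: 28+8-4=32; pred: 4+1-2=3
Step 5: prey: 32+9-3=38; pred: 3+0-1=2
Step 6: prey: 38+11-3=46; pred: 2+0-1=1
Step 7: prey: 46+13-1=58; pred: 1+0-0=1

Answer: 58 1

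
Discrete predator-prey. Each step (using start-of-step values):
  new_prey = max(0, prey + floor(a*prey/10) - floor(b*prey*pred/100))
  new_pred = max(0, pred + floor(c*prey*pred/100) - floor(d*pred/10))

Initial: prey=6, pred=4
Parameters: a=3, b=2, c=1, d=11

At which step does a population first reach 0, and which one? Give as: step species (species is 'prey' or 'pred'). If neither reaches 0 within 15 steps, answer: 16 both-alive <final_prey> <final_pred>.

Step 1: prey: 6+1-0=7; pred: 4+0-4=0
First extinction: pred at step 1

Answer: 1 pred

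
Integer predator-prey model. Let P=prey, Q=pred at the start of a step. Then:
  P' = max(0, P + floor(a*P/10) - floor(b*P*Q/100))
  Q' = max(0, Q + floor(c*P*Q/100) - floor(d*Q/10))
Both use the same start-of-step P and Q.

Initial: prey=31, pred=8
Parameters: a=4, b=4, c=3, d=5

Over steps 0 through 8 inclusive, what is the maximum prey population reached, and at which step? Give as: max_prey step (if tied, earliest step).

Answer: 34 1

Derivation:
Step 1: prey: 31+12-9=34; pred: 8+7-4=11
Step 2: prey: 34+13-14=33; pred: 11+11-5=17
Step 3: prey: 33+13-22=24; pred: 17+16-8=25
Step 4: prey: 24+9-24=9; pred: 25+18-12=31
Step 5: prey: 9+3-11=1; pred: 31+8-15=24
Step 6: prey: 1+0-0=1; pred: 24+0-12=12
Step 7: prey: 1+0-0=1; pred: 12+0-6=6
Step 8: prey: 1+0-0=1; pred: 6+0-3=3
Max prey = 34 at step 1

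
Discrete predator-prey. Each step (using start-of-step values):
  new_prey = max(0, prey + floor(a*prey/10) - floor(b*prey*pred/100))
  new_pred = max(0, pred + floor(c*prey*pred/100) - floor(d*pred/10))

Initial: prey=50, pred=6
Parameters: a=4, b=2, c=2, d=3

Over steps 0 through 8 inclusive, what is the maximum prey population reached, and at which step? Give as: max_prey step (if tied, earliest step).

Step 1: prey: 50+20-6=64; pred: 6+6-1=11
Step 2: prey: 64+25-14=75; pred: 11+14-3=22
Step 3: prey: 75+30-33=72; pred: 22+33-6=49
Step 4: prey: 72+28-70=30; pred: 49+70-14=105
Step 5: prey: 30+12-63=0; pred: 105+63-31=137
Step 6: prey: 0+0-0=0; pred: 137+0-41=96
Step 7: prey: 0+0-0=0; pred: 96+0-28=68
Step 8: prey: 0+0-0=0; pred: 68+0-20=48
Max prey = 75 at step 2

Answer: 75 2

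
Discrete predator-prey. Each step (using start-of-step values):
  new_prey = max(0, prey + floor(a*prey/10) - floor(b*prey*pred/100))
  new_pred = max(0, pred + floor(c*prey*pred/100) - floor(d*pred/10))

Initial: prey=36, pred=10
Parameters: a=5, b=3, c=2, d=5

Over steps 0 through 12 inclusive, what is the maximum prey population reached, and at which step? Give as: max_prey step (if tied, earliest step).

Answer: 52 3

Derivation:
Step 1: prey: 36+18-10=44; pred: 10+7-5=12
Step 2: prey: 44+22-15=51; pred: 12+10-6=16
Step 3: prey: 51+25-24=52; pred: 16+16-8=24
Step 4: prey: 52+26-37=41; pred: 24+24-12=36
Step 5: prey: 41+20-44=17; pred: 36+29-18=47
Step 6: prey: 17+8-23=2; pred: 47+15-23=39
Step 7: prey: 2+1-2=1; pred: 39+1-19=21
Step 8: prey: 1+0-0=1; pred: 21+0-10=11
Step 9: prey: 1+0-0=1; pred: 11+0-5=6
Step 10: prey: 1+0-0=1; pred: 6+0-3=3
Step 11: prey: 1+0-0=1; pred: 3+0-1=2
Step 12: prey: 1+0-0=1; pred: 2+0-1=1
Max prey = 52 at step 3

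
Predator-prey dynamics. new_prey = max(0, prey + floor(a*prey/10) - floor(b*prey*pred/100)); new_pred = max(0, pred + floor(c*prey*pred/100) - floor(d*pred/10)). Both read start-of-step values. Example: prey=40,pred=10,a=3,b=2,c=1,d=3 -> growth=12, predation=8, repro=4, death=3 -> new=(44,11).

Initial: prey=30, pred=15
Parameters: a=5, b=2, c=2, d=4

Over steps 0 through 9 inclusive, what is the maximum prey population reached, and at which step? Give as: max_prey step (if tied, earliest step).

Answer: 44 3

Derivation:
Step 1: prey: 30+15-9=36; pred: 15+9-6=18
Step 2: prey: 36+18-12=42; pred: 18+12-7=23
Step 3: prey: 42+21-19=44; pred: 23+19-9=33
Step 4: prey: 44+22-29=37; pred: 33+29-13=49
Step 5: prey: 37+18-36=19; pred: 49+36-19=66
Step 6: prey: 19+9-25=3; pred: 66+25-26=65
Step 7: prey: 3+1-3=1; pred: 65+3-26=42
Step 8: prey: 1+0-0=1; pred: 42+0-16=26
Step 9: prey: 1+0-0=1; pred: 26+0-10=16
Max prey = 44 at step 3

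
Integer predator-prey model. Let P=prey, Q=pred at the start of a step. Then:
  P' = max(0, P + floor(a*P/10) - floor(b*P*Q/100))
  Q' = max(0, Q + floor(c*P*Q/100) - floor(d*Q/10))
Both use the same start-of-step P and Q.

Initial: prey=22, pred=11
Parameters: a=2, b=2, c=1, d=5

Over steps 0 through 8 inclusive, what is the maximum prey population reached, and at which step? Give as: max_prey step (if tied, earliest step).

Answer: 52 8

Derivation:
Step 1: prey: 22+4-4=22; pred: 11+2-5=8
Step 2: prey: 22+4-3=23; pred: 8+1-4=5
Step 3: prey: 23+4-2=25; pred: 5+1-2=4
Step 4: prey: 25+5-2=28; pred: 4+1-2=3
Step 5: prey: 28+5-1=32; pred: 3+0-1=2
Step 6: prey: 32+6-1=37; pred: 2+0-1=1
Step 7: prey: 37+7-0=44; pred: 1+0-0=1
Step 8: prey: 44+8-0=52; pred: 1+0-0=1
Max prey = 52 at step 8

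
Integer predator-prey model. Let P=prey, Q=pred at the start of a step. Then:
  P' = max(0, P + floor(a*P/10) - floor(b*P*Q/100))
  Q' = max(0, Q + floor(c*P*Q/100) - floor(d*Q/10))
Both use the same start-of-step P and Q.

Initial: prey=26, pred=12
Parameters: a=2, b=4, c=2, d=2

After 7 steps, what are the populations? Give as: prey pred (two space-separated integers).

Step 1: prey: 26+5-12=19; pred: 12+6-2=16
Step 2: prey: 19+3-12=10; pred: 16+6-3=19
Step 3: prey: 10+2-7=5; pred: 19+3-3=19
Step 4: prey: 5+1-3=3; pred: 19+1-3=17
Step 5: prey: 3+0-2=1; pred: 17+1-3=15
Step 6: prey: 1+0-0=1; pred: 15+0-3=12
Step 7: prey: 1+0-0=1; pred: 12+0-2=10

Answer: 1 10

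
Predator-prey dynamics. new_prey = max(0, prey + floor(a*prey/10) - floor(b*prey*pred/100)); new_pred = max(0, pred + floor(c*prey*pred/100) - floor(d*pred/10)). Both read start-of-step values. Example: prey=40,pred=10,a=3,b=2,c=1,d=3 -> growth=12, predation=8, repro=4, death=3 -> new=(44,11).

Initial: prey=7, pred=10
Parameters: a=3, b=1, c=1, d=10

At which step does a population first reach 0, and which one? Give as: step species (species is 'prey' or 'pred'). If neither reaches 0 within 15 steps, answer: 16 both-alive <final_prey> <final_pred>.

Step 1: prey: 7+2-0=9; pred: 10+0-10=0
First extinction: pred at step 1

Answer: 1 pred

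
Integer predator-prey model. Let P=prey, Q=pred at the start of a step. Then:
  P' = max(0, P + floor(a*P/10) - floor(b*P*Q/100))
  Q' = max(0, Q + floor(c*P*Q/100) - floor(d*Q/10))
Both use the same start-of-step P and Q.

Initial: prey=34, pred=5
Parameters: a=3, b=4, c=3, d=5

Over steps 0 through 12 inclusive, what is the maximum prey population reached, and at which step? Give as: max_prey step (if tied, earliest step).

Step 1: prey: 34+10-6=38; pred: 5+5-2=8
Step 2: prey: 38+11-12=37; pred: 8+9-4=13
Step 3: prey: 37+11-19=29; pred: 13+14-6=21
Step 4: prey: 29+8-24=13; pred: 21+18-10=29
Step 5: prey: 13+3-15=1; pred: 29+11-14=26
Step 6: prey: 1+0-1=0; pred: 26+0-13=13
Step 7: prey: 0+0-0=0; pred: 13+0-6=7
Step 8: prey: 0+0-0=0; pred: 7+0-3=4
Step 9: prey: 0+0-0=0; pred: 4+0-2=2
Step 10: prey: 0+0-0=0; pred: 2+0-1=1
Step 11: prey: 0+0-0=0; pred: 1+0-0=1
Step 12: prey: 0+0-0=0; pred: 1+0-0=1
Max prey = 38 at step 1

Answer: 38 1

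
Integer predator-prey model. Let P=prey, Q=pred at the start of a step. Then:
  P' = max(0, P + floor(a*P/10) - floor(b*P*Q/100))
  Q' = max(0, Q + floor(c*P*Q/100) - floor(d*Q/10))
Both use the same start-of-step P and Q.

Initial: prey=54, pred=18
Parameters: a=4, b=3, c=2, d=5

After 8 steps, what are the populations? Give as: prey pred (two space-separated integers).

Step 1: prey: 54+21-29=46; pred: 18+19-9=28
Step 2: prey: 46+18-38=26; pred: 28+25-14=39
Step 3: prey: 26+10-30=6; pred: 39+20-19=40
Step 4: prey: 6+2-7=1; pred: 40+4-20=24
Step 5: prey: 1+0-0=1; pred: 24+0-12=12
Step 6: prey: 1+0-0=1; pred: 12+0-6=6
Step 7: prey: 1+0-0=1; pred: 6+0-3=3
Step 8: prey: 1+0-0=1; pred: 3+0-1=2

Answer: 1 2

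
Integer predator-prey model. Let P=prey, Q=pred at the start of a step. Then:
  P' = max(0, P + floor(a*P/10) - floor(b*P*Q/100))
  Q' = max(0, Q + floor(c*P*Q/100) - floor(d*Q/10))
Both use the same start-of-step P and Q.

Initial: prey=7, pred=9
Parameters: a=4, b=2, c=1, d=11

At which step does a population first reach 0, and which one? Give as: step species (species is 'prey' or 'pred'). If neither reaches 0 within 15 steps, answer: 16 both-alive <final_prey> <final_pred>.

Answer: 1 pred

Derivation:
Step 1: prey: 7+2-1=8; pred: 9+0-9=0
First extinction: pred at step 1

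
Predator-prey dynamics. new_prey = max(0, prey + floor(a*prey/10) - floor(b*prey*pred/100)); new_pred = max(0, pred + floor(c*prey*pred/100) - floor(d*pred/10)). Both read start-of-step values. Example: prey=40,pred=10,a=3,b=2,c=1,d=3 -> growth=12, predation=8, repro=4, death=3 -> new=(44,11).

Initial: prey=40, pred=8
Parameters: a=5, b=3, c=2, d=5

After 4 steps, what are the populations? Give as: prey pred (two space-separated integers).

Answer: 47 46

Derivation:
Step 1: prey: 40+20-9=51; pred: 8+6-4=10
Step 2: prey: 51+25-15=61; pred: 10+10-5=15
Step 3: prey: 61+30-27=64; pred: 15+18-7=26
Step 4: prey: 64+32-49=47; pred: 26+33-13=46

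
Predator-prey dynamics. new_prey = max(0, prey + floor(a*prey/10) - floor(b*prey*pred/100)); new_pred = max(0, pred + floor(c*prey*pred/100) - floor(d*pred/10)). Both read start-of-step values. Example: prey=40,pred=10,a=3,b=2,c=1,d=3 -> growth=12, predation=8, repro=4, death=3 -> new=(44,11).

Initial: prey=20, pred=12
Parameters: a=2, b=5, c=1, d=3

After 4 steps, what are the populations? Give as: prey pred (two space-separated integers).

Step 1: prey: 20+4-12=12; pred: 12+2-3=11
Step 2: prey: 12+2-6=8; pred: 11+1-3=9
Step 3: prey: 8+1-3=6; pred: 9+0-2=7
Step 4: prey: 6+1-2=5; pred: 7+0-2=5

Answer: 5 5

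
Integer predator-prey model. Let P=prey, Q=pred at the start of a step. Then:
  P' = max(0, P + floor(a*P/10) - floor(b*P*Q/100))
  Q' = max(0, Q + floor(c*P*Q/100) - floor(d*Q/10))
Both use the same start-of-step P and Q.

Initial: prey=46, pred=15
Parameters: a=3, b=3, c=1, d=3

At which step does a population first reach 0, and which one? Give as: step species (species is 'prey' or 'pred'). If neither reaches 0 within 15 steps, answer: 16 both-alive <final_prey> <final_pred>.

Answer: 16 both-alive 33 3

Derivation:
Step 1: prey: 46+13-20=39; pred: 15+6-4=17
Step 2: prey: 39+11-19=31; pred: 17+6-5=18
Step 3: prey: 31+9-16=24; pred: 18+5-5=18
Step 4: prey: 24+7-12=19; pred: 18+4-5=17
Step 5: prey: 19+5-9=15; pred: 17+3-5=15
Step 6: prey: 15+4-6=13; pred: 15+2-4=13
Step 7: prey: 13+3-5=11; pred: 13+1-3=11
Step 8: prey: 11+3-3=11; pred: 11+1-3=9
Step 9: prey: 11+3-2=12; pred: 9+0-2=7
Step 10: prey: 12+3-2=13; pred: 7+0-2=5
Step 11: prey: 13+3-1=15; pred: 5+0-1=4
Step 12: prey: 15+4-1=18; pred: 4+0-1=3
Step 13: prey: 18+5-1=22; pred: 3+0-0=3
Step 14: prey: 22+6-1=27; pred: 3+0-0=3
Step 15: prey: 27+8-2=33; pred: 3+0-0=3
No extinction within 15 steps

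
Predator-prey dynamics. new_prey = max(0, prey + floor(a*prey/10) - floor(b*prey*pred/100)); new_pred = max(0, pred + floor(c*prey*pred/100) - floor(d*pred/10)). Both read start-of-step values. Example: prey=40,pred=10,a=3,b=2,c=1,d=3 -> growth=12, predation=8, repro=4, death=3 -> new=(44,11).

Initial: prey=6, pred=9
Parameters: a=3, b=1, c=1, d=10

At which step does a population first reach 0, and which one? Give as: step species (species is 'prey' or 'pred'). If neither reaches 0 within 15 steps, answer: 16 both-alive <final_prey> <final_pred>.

Step 1: prey: 6+1-0=7; pred: 9+0-9=0
First extinction: pred at step 1

Answer: 1 pred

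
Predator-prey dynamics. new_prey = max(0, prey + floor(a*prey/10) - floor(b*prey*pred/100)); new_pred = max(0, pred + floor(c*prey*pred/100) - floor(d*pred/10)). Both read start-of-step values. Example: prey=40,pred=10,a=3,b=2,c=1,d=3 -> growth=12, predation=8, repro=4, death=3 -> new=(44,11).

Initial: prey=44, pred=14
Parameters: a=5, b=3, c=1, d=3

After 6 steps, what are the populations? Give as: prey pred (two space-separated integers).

Step 1: prey: 44+22-18=48; pred: 14+6-4=16
Step 2: prey: 48+24-23=49; pred: 16+7-4=19
Step 3: prey: 49+24-27=46; pred: 19+9-5=23
Step 4: prey: 46+23-31=38; pred: 23+10-6=27
Step 5: prey: 38+19-30=27; pred: 27+10-8=29
Step 6: prey: 27+13-23=17; pred: 29+7-8=28

Answer: 17 28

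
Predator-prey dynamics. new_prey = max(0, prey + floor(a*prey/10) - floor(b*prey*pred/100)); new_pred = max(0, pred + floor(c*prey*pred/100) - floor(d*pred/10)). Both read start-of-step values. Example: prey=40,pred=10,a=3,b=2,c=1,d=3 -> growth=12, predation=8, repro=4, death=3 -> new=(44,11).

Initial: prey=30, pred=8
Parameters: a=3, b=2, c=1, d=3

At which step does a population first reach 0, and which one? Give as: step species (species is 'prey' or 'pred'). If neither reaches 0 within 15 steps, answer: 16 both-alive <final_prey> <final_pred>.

Answer: 16 both-alive 7 13

Derivation:
Step 1: prey: 30+9-4=35; pred: 8+2-2=8
Step 2: prey: 35+10-5=40; pred: 8+2-2=8
Step 3: prey: 40+12-6=46; pred: 8+3-2=9
Step 4: prey: 46+13-8=51; pred: 9+4-2=11
Step 5: prey: 51+15-11=55; pred: 11+5-3=13
Step 6: prey: 55+16-14=57; pred: 13+7-3=17
Step 7: prey: 57+17-19=55; pred: 17+9-5=21
Step 8: prey: 55+16-23=48; pred: 21+11-6=26
Step 9: prey: 48+14-24=38; pred: 26+12-7=31
Step 10: prey: 38+11-23=26; pred: 31+11-9=33
Step 11: prey: 26+7-17=16; pred: 33+8-9=32
Step 12: prey: 16+4-10=10; pred: 32+5-9=28
Step 13: prey: 10+3-5=8; pred: 28+2-8=22
Step 14: prey: 8+2-3=7; pred: 22+1-6=17
Step 15: prey: 7+2-2=7; pred: 17+1-5=13
No extinction within 15 steps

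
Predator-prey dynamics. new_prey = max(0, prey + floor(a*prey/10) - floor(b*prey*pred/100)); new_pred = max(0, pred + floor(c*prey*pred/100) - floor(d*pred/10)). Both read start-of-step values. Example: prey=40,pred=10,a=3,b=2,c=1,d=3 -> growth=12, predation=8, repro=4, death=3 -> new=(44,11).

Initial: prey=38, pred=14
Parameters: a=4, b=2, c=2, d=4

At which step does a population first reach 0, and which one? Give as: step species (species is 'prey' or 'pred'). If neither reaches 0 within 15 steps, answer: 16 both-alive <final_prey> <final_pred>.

Step 1: prey: 38+15-10=43; pred: 14+10-5=19
Step 2: prey: 43+17-16=44; pred: 19+16-7=28
Step 3: prey: 44+17-24=37; pred: 28+24-11=41
Step 4: prey: 37+14-30=21; pred: 41+30-16=55
Step 5: prey: 21+8-23=6; pred: 55+23-22=56
Step 6: prey: 6+2-6=2; pred: 56+6-22=40
Step 7: prey: 2+0-1=1; pred: 40+1-16=25
Step 8: prey: 1+0-0=1; pred: 25+0-10=15
Step 9: prey: 1+0-0=1; pred: 15+0-6=9
Step 10: prey: 1+0-0=1; pred: 9+0-3=6
Step 11: prey: 1+0-0=1; pred: 6+0-2=4
Step 12: prey: 1+0-0=1; pred: 4+0-1=3
Step 13: prey: 1+0-0=1; pred: 3+0-1=2
Step 14: prey: 1+0-0=1; pred: 2+0-0=2
Steps 15-15: state stable at prey=1, pred=2 (no change)
No extinction within 15 steps

Answer: 16 both-alive 1 2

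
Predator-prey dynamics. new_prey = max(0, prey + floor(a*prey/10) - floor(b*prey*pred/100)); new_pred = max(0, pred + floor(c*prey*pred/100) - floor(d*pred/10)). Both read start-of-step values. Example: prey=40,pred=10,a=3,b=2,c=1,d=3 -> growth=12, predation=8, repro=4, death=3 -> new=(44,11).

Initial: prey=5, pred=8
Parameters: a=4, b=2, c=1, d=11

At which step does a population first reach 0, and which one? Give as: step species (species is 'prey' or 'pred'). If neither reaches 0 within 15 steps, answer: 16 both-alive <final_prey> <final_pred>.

Answer: 1 pred

Derivation:
Step 1: prey: 5+2-0=7; pred: 8+0-8=0
First extinction: pred at step 1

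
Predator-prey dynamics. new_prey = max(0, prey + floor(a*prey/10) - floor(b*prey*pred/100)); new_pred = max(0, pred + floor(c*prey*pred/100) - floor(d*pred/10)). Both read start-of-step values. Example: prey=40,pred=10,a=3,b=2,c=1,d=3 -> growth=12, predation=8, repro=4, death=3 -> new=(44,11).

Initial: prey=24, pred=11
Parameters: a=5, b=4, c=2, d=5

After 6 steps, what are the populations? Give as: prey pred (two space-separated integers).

Step 1: prey: 24+12-10=26; pred: 11+5-5=11
Step 2: prey: 26+13-11=28; pred: 11+5-5=11
Step 3: prey: 28+14-12=30; pred: 11+6-5=12
Step 4: prey: 30+15-14=31; pred: 12+7-6=13
Step 5: prey: 31+15-16=30; pred: 13+8-6=15
Step 6: prey: 30+15-18=27; pred: 15+9-7=17

Answer: 27 17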